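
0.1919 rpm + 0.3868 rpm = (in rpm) 0.5787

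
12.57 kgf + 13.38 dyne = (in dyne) 1.233e+07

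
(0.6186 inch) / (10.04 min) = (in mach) 7.66e-08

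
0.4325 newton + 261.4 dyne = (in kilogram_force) 0.04437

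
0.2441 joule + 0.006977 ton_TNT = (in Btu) 2.767e+04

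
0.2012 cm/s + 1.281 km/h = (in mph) 0.8005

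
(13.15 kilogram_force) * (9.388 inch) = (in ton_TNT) 7.35e-09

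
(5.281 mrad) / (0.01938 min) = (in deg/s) 0.2602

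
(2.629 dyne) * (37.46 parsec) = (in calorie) 7.263e+12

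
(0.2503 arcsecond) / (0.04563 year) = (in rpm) 8.053e-12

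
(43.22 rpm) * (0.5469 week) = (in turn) 2.383e+05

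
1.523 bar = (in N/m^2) 1.523e+05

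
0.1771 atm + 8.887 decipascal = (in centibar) 17.95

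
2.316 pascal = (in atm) 2.286e-05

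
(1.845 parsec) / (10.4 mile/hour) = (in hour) 3.401e+12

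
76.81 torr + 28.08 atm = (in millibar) 2.855e+04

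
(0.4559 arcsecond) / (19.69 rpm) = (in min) 1.787e-08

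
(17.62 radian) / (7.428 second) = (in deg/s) 135.9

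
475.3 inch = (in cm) 1207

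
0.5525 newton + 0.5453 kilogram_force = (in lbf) 1.326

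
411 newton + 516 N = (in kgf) 94.53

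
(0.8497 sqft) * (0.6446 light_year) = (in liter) 4.814e+17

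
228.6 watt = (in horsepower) 0.3066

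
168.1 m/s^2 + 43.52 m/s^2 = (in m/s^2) 211.6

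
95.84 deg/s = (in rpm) 15.97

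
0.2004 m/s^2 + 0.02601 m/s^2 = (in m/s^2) 0.2264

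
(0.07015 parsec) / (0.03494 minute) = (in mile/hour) 2.31e+15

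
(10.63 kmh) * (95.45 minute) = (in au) 1.13e-07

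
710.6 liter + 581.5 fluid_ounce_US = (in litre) 727.8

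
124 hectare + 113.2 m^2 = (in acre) 306.4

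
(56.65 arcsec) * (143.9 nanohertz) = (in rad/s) 3.952e-11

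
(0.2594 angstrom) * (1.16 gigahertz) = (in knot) 0.05849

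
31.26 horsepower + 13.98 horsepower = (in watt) 3.374e+04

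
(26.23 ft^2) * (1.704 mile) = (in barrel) 4.203e+04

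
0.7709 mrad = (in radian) 0.0007709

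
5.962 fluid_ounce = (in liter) 0.1763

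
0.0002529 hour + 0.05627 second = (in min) 0.01611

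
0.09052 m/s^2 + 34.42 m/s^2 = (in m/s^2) 34.51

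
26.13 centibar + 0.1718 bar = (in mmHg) 324.9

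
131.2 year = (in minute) 6.896e+07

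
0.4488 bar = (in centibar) 44.88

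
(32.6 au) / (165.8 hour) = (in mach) 2.4e+04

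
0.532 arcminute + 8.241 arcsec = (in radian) 0.0001947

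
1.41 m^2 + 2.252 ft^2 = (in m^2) 1.619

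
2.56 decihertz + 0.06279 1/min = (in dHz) 2.57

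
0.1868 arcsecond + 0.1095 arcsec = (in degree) 8.231e-05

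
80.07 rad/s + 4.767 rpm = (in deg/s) 4616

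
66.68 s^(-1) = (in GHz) 6.668e-08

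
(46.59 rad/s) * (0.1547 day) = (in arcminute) 2.141e+09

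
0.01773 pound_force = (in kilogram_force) 0.008042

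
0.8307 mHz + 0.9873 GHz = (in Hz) 9.873e+08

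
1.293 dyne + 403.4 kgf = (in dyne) 3.956e+08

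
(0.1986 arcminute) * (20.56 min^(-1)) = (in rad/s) 1.98e-05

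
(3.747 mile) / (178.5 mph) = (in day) 0.0008746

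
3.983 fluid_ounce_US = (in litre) 0.1178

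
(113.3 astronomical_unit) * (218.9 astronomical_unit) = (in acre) 1.372e+23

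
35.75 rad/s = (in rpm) 341.4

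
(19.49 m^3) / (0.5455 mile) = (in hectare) 2.22e-06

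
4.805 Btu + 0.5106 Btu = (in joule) 5608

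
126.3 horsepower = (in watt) 9.418e+04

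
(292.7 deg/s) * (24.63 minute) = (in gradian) 4.806e+05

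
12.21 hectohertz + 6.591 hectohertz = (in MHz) 0.00188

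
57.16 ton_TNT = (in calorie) 5.716e+10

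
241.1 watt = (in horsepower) 0.3233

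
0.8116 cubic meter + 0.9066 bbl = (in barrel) 6.011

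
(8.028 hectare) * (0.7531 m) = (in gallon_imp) 1.33e+07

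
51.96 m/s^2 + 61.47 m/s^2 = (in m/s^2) 113.4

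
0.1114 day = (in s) 9625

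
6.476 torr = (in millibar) 8.634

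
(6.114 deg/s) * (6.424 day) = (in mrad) 5.923e+07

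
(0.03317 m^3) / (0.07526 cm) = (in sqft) 474.4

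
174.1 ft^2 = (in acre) 0.003997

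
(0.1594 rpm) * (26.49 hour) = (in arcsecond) 3.283e+08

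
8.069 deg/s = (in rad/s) 0.1408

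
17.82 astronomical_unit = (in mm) 2.666e+15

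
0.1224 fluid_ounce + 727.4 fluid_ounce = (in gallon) 5.684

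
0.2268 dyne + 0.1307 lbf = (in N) 0.5814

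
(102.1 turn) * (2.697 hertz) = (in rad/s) 1730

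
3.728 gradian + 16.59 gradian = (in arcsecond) 6.583e+04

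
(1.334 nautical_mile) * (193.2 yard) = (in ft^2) 4.698e+06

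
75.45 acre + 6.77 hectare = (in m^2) 3.73e+05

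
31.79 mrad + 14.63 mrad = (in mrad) 46.42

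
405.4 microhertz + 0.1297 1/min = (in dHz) 0.02567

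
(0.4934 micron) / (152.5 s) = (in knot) 6.289e-09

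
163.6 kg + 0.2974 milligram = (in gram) 1.636e+05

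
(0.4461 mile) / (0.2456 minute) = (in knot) 94.7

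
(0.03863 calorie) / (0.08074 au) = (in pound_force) 3.008e-12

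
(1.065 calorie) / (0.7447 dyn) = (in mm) 5.984e+08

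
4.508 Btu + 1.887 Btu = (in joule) 6747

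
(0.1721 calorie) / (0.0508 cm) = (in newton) 1417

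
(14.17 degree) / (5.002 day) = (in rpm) 5.465e-06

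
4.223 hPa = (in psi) 0.06125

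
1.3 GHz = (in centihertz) 1.3e+11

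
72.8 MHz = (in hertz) 7.28e+07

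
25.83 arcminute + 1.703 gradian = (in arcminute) 117.8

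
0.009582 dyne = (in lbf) 2.154e-08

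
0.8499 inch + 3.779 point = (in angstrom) 2.292e+08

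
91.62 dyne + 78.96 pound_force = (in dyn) 3.512e+07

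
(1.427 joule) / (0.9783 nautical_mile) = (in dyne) 78.76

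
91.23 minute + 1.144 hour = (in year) 0.0003042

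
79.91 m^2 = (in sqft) 860.1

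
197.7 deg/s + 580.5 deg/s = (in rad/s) 13.58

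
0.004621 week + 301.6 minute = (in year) 0.0006624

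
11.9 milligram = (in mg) 11.9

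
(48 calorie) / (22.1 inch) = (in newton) 357.8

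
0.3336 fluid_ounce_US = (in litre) 0.009866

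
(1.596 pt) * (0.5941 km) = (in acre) 8.266e-05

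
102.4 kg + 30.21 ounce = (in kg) 103.3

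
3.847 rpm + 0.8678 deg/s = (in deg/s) 23.95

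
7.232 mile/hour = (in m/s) 3.233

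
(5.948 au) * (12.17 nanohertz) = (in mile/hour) 2.422e+04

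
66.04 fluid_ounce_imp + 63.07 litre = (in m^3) 0.06495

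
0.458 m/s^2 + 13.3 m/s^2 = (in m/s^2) 13.76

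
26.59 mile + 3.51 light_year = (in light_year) 3.51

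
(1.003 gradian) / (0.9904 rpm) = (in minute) 0.002532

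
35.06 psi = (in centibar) 241.7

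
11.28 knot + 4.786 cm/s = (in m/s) 5.851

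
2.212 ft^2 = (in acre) 5.078e-05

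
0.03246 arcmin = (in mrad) 0.009442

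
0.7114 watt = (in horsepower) 0.000954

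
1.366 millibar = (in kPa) 0.1366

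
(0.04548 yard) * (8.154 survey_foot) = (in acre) 2.554e-05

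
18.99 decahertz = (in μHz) 1.899e+08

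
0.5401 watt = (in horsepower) 0.0007243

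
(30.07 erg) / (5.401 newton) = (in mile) 3.459e-10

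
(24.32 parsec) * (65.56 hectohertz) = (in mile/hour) 1.101e+22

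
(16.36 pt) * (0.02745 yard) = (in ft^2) 0.001559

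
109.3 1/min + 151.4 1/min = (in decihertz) 43.45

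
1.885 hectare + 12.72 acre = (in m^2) 7.033e+04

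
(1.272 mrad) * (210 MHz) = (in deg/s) 1.53e+07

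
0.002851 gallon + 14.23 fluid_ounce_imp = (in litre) 0.4151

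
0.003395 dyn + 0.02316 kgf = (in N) 0.2271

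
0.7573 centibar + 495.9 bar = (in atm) 489.4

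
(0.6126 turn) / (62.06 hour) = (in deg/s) 0.0009871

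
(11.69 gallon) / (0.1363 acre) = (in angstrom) 8.023e+05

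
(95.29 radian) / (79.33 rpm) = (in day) 0.0001328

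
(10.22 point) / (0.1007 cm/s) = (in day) 4.144e-05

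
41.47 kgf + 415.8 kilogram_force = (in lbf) 1008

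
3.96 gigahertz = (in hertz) 3.96e+09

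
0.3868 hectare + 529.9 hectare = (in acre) 1310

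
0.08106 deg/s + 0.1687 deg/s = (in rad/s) 0.004359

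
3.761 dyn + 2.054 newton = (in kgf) 0.2095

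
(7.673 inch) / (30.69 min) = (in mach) 3.108e-07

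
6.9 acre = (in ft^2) 3.006e+05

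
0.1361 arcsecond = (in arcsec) 0.1361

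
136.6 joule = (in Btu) 0.1295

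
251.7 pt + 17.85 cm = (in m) 0.2673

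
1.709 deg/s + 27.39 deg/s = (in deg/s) 29.1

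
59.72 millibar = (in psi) 0.8662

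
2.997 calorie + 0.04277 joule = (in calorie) 3.007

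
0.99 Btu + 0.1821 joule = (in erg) 1.045e+10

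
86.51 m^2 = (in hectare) 0.008651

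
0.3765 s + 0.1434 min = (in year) 2.848e-07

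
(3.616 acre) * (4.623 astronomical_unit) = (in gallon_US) 2.674e+18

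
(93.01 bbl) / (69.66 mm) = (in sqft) 2285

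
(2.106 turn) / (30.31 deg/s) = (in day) 0.0002895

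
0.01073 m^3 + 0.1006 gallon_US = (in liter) 11.11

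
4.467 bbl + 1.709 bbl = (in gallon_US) 259.4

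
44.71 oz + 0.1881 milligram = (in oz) 44.71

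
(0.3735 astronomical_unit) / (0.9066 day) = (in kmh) 2.568e+06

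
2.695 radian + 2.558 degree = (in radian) 2.74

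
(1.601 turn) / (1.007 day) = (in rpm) 0.001104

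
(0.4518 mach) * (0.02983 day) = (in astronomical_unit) 2.65e-06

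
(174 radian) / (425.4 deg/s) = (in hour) 0.00651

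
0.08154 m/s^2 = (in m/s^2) 0.08154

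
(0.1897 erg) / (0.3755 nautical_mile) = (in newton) 2.728e-11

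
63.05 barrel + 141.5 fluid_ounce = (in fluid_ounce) 3.391e+05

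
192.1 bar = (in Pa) 1.921e+07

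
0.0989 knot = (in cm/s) 5.088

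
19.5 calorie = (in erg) 8.159e+08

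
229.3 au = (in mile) 2.131e+10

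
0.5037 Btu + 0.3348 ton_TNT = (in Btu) 1.328e+06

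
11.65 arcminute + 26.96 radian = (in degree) 1545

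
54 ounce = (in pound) 3.375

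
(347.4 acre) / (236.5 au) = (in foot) 1.304e-07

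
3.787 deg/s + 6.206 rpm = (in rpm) 6.837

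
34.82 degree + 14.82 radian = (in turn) 2.455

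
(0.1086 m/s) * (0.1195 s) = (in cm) 1.298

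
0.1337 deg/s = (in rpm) 0.02228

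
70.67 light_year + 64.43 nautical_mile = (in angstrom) 6.686e+27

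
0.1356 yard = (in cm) 12.4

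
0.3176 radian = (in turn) 0.05055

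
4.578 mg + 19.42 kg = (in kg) 19.42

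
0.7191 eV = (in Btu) 1.092e-22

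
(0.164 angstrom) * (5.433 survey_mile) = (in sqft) 1.543e-06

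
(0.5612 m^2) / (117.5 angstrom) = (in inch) 1.88e+09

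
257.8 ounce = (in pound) 16.11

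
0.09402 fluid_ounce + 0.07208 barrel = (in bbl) 0.0721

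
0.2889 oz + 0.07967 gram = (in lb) 0.01823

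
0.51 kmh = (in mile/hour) 0.3169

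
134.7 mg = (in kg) 0.0001347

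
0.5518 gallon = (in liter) 2.089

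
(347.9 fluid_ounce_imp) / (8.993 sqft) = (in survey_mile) 7.352e-06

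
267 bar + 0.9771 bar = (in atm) 264.5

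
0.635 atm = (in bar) 0.6434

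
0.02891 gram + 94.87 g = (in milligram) 9.49e+04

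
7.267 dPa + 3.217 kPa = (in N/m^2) 3218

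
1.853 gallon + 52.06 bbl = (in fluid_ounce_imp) 2.916e+05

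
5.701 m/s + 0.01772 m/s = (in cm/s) 571.9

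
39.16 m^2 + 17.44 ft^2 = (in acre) 0.01008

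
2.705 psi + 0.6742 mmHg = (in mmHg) 140.6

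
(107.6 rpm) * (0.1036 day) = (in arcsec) 2.08e+10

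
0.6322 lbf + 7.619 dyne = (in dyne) 2.812e+05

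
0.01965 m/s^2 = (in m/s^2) 0.01965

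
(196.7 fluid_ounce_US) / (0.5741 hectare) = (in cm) 0.0001013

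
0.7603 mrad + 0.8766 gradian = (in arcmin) 49.95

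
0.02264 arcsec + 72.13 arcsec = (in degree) 0.02004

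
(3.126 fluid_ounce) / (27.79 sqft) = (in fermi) 3.581e+10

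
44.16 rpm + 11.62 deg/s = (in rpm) 46.1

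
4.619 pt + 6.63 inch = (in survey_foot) 0.5578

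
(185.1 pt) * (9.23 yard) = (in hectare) 5.511e-05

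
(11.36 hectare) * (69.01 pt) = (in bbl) 1.74e+04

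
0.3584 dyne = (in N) 3.584e-06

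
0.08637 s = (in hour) 2.399e-05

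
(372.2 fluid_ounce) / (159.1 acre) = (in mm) 1.71e-05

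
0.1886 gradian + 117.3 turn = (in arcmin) 2.534e+06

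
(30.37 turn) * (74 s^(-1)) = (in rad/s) 1.412e+04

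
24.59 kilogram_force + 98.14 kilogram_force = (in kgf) 122.7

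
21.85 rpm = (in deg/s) 131.1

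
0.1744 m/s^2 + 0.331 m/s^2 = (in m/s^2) 0.5054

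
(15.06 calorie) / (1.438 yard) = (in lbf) 10.77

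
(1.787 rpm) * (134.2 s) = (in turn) 3.997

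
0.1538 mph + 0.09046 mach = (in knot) 60.01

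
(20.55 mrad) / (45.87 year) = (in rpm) 1.357e-10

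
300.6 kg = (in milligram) 3.006e+08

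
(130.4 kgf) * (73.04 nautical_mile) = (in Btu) 1.64e+05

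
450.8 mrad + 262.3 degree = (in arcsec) 1.037e+06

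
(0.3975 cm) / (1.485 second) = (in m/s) 0.002677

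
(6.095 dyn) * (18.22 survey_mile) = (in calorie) 0.4271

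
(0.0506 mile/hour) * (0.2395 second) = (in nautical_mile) 2.925e-06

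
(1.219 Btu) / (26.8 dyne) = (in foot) 1.574e+07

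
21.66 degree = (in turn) 0.06017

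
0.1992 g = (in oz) 0.007027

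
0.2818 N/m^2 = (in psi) 4.087e-05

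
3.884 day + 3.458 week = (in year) 0.07696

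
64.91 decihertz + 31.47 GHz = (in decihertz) 3.147e+11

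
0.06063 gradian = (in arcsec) 196.4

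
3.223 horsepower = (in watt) 2403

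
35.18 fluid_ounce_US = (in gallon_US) 0.2748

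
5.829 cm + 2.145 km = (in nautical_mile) 1.158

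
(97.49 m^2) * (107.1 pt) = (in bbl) 23.17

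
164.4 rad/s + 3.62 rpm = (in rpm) 1574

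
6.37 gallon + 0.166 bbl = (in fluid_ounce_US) 1708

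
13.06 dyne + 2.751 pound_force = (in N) 12.24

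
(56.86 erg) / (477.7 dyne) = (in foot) 0.003905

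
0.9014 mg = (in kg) 9.014e-07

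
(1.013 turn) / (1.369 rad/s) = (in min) 0.07749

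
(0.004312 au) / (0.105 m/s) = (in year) 194.8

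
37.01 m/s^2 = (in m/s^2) 37.01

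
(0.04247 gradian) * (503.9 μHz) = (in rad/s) 3.362e-07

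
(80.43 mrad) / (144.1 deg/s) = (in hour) 8.883e-06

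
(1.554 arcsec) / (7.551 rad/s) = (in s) 9.977e-07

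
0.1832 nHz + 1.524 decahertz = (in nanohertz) 1.524e+10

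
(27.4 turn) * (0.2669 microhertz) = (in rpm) 0.0004388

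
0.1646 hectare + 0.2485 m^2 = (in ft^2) 1.772e+04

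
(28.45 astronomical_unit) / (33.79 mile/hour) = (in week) 4.659e+05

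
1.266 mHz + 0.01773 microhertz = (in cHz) 0.1266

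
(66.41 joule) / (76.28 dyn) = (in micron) 8.706e+10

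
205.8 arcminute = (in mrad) 59.86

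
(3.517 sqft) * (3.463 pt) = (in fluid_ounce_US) 13.5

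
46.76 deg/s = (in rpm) 7.793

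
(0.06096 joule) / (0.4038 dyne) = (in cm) 1.51e+06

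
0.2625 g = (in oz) 0.009259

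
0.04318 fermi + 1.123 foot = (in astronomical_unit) 2.288e-12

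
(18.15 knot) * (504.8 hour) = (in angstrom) 1.697e+17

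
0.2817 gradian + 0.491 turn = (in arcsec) 6.372e+05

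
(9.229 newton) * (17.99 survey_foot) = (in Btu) 0.04797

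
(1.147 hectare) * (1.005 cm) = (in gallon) 3.045e+04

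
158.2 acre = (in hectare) 64.02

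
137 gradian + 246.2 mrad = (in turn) 0.3817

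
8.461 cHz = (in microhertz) 8.461e+04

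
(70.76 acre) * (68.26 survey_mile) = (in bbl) 1.979e+11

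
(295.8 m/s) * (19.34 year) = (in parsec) 5.847e-06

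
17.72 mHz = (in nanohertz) 1.772e+07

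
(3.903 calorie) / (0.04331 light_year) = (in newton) 3.985e-14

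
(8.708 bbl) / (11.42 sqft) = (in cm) 130.5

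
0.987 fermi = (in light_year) 1.043e-31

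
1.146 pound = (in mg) 5.198e+05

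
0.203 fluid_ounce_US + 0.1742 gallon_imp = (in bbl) 0.005019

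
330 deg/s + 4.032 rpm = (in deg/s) 354.2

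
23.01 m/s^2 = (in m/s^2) 23.01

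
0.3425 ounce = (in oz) 0.3425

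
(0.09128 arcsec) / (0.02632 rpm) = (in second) 0.0001606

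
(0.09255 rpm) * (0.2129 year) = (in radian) 6.507e+04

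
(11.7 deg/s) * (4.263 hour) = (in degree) 1.796e+05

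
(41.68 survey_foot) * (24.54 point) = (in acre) 2.718e-05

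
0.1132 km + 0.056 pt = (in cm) 1.132e+04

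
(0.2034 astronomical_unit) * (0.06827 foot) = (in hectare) 6.332e+04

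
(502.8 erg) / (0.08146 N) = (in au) 4.126e-15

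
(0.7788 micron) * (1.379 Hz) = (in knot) 2.088e-06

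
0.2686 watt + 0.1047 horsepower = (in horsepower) 0.1051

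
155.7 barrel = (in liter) 2.475e+04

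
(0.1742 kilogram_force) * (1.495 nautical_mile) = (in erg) 4.73e+10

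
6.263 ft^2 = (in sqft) 6.263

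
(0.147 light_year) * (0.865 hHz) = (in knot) 2.338e+17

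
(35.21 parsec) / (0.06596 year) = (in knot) 1.015e+12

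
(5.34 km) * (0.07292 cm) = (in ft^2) 41.91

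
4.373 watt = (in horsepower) 0.005864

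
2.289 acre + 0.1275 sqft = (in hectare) 0.9263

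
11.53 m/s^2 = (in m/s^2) 11.53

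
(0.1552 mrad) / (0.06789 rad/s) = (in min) 3.81e-05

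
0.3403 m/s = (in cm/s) 34.03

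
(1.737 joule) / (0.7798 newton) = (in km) 0.002227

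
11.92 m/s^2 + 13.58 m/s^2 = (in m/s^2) 25.5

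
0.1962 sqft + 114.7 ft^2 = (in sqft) 114.9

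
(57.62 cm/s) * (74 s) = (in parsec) 1.382e-15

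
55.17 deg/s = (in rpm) 9.195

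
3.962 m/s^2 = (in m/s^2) 3.962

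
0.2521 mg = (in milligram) 0.2521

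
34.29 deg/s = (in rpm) 5.715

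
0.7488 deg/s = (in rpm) 0.1248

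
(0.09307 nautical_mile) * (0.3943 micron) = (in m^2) 6.796e-05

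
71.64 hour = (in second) 2.579e+05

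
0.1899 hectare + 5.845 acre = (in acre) 6.314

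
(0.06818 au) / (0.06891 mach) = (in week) 718.7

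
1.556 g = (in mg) 1556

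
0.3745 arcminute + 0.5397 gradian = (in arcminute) 29.52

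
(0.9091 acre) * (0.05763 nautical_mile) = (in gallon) 1.037e+08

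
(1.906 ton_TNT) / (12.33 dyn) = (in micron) 6.468e+19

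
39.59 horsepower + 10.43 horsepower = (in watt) 3.73e+04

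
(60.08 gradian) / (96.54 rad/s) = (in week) 1.616e-08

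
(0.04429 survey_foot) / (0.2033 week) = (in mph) 2.456e-07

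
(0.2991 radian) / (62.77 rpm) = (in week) 7.524e-08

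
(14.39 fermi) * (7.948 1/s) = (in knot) 2.223e-13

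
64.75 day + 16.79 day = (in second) 7.045e+06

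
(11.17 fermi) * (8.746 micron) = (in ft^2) 1.052e-18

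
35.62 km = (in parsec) 1.154e-12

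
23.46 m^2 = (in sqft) 252.5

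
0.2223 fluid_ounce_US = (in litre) 0.006574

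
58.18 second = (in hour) 0.01616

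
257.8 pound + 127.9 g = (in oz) 4129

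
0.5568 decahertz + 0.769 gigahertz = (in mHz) 7.69e+11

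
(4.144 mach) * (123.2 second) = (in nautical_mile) 93.87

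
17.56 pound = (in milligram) 7.965e+06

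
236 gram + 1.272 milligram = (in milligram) 2.36e+05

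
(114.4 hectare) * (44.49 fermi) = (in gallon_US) 1.345e-05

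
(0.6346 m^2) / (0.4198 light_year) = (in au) 1.068e-27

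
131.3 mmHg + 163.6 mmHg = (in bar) 0.3932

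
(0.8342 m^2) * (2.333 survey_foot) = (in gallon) 156.7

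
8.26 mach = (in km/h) 1.013e+04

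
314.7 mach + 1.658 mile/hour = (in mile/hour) 2.397e+05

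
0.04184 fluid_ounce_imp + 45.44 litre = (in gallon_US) 12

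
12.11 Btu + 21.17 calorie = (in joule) 1.287e+04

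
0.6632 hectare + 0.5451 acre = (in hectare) 0.8838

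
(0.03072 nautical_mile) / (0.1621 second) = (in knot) 682.2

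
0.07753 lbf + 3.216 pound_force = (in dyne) 1.465e+06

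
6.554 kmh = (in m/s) 1.821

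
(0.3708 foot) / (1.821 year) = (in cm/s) 1.968e-07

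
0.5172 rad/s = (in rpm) 4.939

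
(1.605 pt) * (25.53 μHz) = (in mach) 4.245e-11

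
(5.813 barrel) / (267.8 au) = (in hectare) 2.307e-18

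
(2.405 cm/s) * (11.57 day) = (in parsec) 7.791e-13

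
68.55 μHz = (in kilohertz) 6.855e-08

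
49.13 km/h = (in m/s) 13.65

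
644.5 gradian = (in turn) 1.611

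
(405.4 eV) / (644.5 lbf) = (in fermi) 2.266e-05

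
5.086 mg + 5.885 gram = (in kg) 0.00589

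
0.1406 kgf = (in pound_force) 0.31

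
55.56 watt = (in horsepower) 0.07451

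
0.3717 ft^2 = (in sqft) 0.3717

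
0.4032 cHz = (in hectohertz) 4.032e-05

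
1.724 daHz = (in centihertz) 1724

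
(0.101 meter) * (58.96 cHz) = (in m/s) 0.05955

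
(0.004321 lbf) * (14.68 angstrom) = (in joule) 2.822e-11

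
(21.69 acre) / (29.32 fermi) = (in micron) 2.994e+24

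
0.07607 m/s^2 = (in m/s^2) 0.07607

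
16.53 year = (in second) 5.213e+08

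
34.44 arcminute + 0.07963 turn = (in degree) 29.24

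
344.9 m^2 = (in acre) 0.08523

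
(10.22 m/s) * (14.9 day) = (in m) 1.316e+07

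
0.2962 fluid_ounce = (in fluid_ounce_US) 0.2962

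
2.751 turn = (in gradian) 1100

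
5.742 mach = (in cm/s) 1.955e+05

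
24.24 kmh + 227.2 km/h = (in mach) 0.2051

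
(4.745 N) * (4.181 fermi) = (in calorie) 4.742e-15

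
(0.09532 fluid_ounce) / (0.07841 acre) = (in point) 2.518e-05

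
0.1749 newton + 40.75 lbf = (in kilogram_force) 18.5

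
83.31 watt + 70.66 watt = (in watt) 154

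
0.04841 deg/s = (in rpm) 0.008068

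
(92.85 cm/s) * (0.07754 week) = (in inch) 1.714e+06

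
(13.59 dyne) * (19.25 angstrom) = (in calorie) 6.253e-14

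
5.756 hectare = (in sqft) 6.196e+05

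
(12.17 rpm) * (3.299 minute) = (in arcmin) 8.672e+05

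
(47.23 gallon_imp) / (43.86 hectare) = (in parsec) 1.586e-23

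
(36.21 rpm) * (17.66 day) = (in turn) 9.208e+05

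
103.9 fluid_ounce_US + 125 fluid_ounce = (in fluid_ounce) 228.9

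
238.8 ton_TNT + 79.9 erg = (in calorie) 2.388e+11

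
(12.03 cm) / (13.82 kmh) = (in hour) 8.705e-06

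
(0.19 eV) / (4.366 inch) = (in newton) 2.745e-19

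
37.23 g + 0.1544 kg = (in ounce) 6.76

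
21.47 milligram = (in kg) 2.147e-05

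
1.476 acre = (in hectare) 0.5973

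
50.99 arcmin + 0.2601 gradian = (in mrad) 18.92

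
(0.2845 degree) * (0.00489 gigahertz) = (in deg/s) 1.391e+06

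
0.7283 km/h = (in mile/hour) 0.4525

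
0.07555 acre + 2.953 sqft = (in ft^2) 3294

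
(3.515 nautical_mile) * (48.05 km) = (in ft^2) 3.367e+09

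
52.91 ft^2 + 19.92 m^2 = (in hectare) 0.002484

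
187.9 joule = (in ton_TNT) 4.491e-08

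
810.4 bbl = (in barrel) 810.4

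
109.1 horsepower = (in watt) 8.136e+04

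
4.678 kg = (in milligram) 4.678e+06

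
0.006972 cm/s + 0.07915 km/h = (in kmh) 0.0794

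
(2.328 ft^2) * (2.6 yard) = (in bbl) 3.234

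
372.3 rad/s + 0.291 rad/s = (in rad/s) 372.6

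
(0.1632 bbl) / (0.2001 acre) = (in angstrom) 3.204e+05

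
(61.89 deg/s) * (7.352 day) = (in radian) 6.861e+05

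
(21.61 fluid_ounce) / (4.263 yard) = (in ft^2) 0.001765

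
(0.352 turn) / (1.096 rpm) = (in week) 3.186e-05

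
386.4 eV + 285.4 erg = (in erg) 285.4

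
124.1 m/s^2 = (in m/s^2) 124.1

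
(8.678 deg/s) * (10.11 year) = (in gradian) 3.074e+09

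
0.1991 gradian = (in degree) 0.1792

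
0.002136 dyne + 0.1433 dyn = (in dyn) 0.1454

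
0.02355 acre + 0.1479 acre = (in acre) 0.1715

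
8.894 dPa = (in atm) 8.778e-06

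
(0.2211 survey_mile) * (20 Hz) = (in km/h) 2.562e+04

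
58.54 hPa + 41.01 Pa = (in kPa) 5.895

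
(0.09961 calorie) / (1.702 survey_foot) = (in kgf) 0.08192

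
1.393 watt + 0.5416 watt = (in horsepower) 0.002594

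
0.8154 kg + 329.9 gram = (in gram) 1145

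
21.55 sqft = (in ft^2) 21.55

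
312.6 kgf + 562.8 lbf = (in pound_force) 1252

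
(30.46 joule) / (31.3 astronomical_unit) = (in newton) 6.505e-12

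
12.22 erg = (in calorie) 2.921e-07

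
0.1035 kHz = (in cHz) 1.035e+04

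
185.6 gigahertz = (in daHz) 1.856e+10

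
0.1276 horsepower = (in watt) 95.15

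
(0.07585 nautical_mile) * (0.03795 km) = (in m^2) 5331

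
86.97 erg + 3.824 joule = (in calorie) 0.914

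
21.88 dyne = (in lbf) 4.919e-05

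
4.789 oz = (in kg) 0.1358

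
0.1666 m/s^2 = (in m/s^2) 0.1666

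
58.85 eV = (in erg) 9.429e-11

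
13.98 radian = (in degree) 801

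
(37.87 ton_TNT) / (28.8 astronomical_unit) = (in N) 0.03678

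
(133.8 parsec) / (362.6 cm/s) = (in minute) 1.898e+16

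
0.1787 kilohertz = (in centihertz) 1.787e+04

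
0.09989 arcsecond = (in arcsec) 0.09989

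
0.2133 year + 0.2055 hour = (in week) 11.12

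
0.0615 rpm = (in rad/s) 0.00644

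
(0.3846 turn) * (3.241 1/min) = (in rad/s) 0.1305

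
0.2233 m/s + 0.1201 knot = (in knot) 0.5542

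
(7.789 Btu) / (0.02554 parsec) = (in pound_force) 2.344e-12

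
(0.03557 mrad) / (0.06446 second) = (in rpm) 0.005269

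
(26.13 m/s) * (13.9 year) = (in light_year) 1.211e-06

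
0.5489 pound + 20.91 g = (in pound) 0.595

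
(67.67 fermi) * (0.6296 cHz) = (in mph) 9.53e-16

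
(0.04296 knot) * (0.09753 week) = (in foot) 4277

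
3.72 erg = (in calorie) 8.891e-08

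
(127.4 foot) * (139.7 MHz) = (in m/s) 5.425e+09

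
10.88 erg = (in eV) 6.791e+12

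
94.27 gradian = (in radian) 1.481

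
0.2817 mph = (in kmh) 0.4534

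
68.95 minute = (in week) 0.00684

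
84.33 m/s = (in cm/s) 8433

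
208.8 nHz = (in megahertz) 2.088e-13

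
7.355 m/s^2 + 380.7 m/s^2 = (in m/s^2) 388.1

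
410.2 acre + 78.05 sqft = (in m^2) 1.66e+06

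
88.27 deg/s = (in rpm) 14.71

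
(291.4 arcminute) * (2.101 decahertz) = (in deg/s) 102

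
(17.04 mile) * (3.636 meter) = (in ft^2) 1.073e+06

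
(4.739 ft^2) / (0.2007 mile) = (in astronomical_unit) 9.112e-15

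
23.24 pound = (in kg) 10.54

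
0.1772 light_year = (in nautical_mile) 9.052e+11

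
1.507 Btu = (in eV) 9.924e+21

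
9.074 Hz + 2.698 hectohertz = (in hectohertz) 2.789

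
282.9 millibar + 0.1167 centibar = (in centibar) 28.41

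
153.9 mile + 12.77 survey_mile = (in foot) 8.8e+05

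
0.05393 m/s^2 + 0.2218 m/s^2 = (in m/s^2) 0.2757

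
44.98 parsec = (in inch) 5.464e+19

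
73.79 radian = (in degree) 4228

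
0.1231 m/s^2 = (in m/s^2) 0.1231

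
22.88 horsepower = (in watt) 1.706e+04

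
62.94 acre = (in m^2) 2.547e+05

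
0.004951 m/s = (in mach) 1.454e-05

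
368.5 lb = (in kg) 167.1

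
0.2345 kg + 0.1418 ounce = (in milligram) 2.385e+05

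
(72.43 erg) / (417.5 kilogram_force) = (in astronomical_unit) 1.183e-20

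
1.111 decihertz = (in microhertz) 1.111e+05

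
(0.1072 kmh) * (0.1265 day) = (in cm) 3.255e+04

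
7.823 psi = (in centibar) 53.94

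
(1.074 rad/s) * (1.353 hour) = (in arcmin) 1.798e+07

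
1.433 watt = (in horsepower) 0.001922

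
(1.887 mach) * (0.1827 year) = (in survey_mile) 2.3e+06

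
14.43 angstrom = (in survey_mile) 8.966e-13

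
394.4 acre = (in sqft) 1.718e+07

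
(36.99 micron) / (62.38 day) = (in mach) 2.016e-14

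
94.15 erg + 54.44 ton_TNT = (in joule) 2.278e+11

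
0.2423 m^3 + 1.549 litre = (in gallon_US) 64.42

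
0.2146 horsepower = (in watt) 160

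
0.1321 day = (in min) 190.2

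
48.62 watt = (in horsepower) 0.0652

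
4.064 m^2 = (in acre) 0.001004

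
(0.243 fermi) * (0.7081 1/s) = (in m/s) 1.721e-16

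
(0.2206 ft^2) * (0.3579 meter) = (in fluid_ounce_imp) 258.2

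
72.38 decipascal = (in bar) 7.238e-05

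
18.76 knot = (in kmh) 34.74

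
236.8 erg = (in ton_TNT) 5.66e-15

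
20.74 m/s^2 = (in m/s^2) 20.74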